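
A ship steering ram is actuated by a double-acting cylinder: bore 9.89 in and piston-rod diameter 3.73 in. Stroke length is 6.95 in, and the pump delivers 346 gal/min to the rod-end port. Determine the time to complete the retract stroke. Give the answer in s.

t ≈ 0.344 s

Rod-side annular area A_ann = π/4 × (9.89² − 3.73²) = 65.89 in^2
Swept volume V = A × L; t = V / Q = A·L / Q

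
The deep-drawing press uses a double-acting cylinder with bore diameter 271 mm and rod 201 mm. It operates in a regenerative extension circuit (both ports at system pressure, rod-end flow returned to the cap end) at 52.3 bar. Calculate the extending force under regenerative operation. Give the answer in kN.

With equal pressure on both faces, forces on the annular region cancel; the net push is pressure × rod cross-section.
Rod cross-section A_rod = π/4 × (201 mm)² = 31730 mm^2
F = P × A_rod

F ≈ 166 kN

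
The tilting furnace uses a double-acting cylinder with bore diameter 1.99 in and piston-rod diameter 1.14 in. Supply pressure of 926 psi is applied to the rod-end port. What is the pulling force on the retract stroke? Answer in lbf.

F ≈ 1930 lbf

Rod-side annular area A_ann = π/4 × (1.99² − 1.14²) = 2.090 in^2
On retraction the pressure acts on the annular area (bore minus rod).
F = P × A_ann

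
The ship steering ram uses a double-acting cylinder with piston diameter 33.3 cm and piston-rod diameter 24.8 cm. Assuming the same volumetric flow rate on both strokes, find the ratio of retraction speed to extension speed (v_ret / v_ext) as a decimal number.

v_ret/v_ext ≈ 2.25

Cap-side area A_cap = π/4 × (33.3 cm)² = 870.9 cm^2
Rod-side annular area A_ann = π/4 × (33.3² − 24.8²) = 387.9 cm^2
For equal Q, v ∝ 1/A, so v_ret/v_ext = A_cap/A_ann.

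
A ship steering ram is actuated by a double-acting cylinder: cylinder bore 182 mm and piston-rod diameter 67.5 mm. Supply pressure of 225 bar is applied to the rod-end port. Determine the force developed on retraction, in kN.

F ≈ 505 kN

Rod-side annular area A_ann = π/4 × (182² − 67.5²) = 22440 mm^2
On retraction the pressure acts on the annular area (bore minus rod).
F = P × A_ann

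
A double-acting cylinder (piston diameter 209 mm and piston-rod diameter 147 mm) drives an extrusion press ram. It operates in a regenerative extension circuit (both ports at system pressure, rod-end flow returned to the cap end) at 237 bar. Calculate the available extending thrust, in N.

F ≈ 4.02e5 N

With equal pressure on both faces, forces on the annular region cancel; the net push is pressure × rod cross-section.
Rod cross-section A_rod = π/4 × (147 mm)² = 16970 mm^2
F = P × A_rod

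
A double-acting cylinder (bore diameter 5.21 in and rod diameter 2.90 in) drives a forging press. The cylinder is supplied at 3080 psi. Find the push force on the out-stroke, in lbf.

F ≈ 65700 lbf

Cap-side area A_cap = π/4 × (5.21 in)² = 21.32 in^2
F = P × A_cap = 3080 psi × A_cap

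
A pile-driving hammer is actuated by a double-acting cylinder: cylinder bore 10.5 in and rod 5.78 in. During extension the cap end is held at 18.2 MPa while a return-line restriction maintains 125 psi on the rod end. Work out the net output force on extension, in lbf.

F ≈ 2.21e5 lbf

Cap-side area A_cap = π/4 × (10.5 in)² = 86.59 in^2
Rod-side annular area A_ann = π/4 × (10.5² − 5.78²) = 60.35 in^2
Net thrust = P_cap·A_cap − P_rod·A_ann = 2.286e5 lbf − 7544 lbf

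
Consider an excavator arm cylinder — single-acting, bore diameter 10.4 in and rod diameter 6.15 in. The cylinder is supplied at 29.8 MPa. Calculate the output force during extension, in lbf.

Cap-side area A_cap = π/4 × (10.4 in)² = 84.95 in^2
F = P × A_cap = 29.8 MPa × A_cap

F ≈ 3.67e5 lbf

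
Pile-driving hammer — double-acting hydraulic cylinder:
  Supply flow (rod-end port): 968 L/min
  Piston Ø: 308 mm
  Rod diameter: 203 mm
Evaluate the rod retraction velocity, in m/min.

Rod-side annular area A_ann = π/4 × (308² − 203²) = 42140 mm^2
Flow into the rod-end port fills the annular volume.
v = Q / A

v ≈ 23.0 m/min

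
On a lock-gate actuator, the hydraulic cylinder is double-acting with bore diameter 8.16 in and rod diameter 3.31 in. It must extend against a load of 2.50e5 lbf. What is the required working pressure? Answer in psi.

P ≈ 4780 psi

Cap-side area A_cap = π/4 × (8.16 in)² = 52.30 in^2
P = F / A = 2.50e5 lbf / A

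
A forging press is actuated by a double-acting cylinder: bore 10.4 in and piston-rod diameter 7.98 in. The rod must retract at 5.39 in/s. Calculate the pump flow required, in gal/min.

Rod-side annular area A_ann = π/4 × (10.4² − 7.98²) = 34.93 in^2
Q = A × v

Q ≈ 48.9 gal/min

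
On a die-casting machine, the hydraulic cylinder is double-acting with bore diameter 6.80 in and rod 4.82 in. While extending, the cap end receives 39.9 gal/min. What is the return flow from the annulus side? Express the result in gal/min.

Cap-side area A_cap = π/4 × (6.80 in)² = 36.32 in^2
Rod-side annular area A_ann = π/4 × (6.80² − 4.82²) = 18.07 in^2
Piston speed v = Q_in/A_cap; rod-end outflow Q_out = v × A_ann = Q_in × A_ann/A_cap.

Q_out ≈ 19.9 gal/min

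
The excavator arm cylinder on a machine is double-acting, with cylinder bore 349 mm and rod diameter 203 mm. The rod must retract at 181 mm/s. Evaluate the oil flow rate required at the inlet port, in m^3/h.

Q ≈ 41.2 m^3/h

Rod-side annular area A_ann = π/4 × (349² − 203²) = 63300 mm^2
Q = A × v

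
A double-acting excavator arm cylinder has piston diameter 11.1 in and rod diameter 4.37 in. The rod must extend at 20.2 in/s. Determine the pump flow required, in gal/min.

Q ≈ 508 gal/min

Cap-side area A_cap = π/4 × (11.1 in)² = 96.77 in^2
Q = A × v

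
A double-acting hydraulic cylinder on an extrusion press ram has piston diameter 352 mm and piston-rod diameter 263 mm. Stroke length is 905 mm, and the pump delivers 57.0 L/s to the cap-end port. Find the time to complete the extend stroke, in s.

Cap-side area A_cap = π/4 × (352 mm)² = 97310 mm^2
Swept volume V = A × L; t = V / Q = A·L / Q

t ≈ 1.55 s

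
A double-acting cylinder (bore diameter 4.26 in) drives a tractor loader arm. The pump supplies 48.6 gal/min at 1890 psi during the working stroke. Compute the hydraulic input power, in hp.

Hydraulic power = P × Q

W ≈ 53.6 hp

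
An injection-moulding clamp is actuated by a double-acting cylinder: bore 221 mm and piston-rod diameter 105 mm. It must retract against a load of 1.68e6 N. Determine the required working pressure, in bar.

P ≈ 566 bar

Rod-side annular area A_ann = π/4 × (221² − 105²) = 29700 mm^2
Retraction: pressure acts on the annular area.
P = F / A = 1.68e6 N / A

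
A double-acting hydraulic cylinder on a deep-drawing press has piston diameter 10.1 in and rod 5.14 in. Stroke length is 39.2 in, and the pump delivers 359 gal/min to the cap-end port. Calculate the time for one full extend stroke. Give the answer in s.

t ≈ 2.27 s

Cap-side area A_cap = π/4 × (10.1 in)² = 80.12 in^2
Swept volume V = A × L; t = V / Q = A·L / Q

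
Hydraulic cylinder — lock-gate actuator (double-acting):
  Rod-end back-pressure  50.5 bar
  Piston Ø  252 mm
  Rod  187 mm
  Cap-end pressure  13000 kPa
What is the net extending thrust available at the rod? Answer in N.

F ≈ 5.35e5 N

Cap-side area A_cap = π/4 × (252 mm)² = 49880 mm^2
Rod-side annular area A_ann = π/4 × (252² − 187²) = 22410 mm^2
Net thrust = P_cap·A_cap − P_rod·A_ann = 6.484e5 N − 1.132e5 N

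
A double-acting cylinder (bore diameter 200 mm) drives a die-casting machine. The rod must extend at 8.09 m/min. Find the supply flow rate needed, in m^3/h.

Cap-side area A_cap = π/4 × (200 mm)² = 31420 mm^2
Q = A × v

Q ≈ 15.2 m^3/h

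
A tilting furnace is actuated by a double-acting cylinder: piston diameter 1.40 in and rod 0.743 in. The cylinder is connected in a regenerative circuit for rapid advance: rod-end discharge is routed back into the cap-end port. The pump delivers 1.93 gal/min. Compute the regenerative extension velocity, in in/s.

v ≈ 17.1 in/s

In regeneration the rod-end outflow joins the pump flow into the cap end, so the net volume the pump must supply per unit advance equals the rod cross-section area.
Rod cross-section A_rod = π/4 × (0.743 in)² = 0.4336 in^2
v = Q_pump / A_rod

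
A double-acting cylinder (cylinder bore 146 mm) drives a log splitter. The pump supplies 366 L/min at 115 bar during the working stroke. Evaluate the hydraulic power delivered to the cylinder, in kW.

Hydraulic power = P × Q

W ≈ 70.2 kW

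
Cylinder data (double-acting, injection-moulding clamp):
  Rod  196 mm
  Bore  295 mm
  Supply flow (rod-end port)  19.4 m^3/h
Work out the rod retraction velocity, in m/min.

v ≈ 8.47 m/min

Rod-side annular area A_ann = π/4 × (295² − 196²) = 38180 mm^2
Flow into the rod-end port fills the annular volume.
v = Q / A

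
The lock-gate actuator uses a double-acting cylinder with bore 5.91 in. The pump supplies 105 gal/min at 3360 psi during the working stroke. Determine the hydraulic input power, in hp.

W ≈ 206 hp

Hydraulic power = P × Q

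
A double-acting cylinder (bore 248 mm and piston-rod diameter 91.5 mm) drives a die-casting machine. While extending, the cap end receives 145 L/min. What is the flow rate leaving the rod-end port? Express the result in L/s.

Cap-side area A_cap = π/4 × (248 mm)² = 48310 mm^2
Rod-side annular area A_ann = π/4 × (248² − 91.5²) = 41730 mm^2
Piston speed v = Q_in/A_cap; rod-end outflow Q_out = v × A_ann = Q_in × A_ann/A_cap.

Q_out ≈ 2.09 L/s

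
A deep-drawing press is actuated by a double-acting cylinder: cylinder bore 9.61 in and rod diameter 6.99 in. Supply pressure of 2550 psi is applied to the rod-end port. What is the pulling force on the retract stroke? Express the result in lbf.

F ≈ 87100 lbf

Rod-side annular area A_ann = π/4 × (9.61² − 6.99²) = 34.16 in^2
On retraction the pressure acts on the annular area (bore minus rod).
F = P × A_ann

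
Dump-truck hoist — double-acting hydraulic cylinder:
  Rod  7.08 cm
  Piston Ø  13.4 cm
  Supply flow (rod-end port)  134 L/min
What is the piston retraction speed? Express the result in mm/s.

v ≈ 220 mm/s

Rod-side annular area A_ann = π/4 × (13.4² − 7.08²) = 101.7 cm^2
Flow into the rod-end port fills the annular volume.
v = Q / A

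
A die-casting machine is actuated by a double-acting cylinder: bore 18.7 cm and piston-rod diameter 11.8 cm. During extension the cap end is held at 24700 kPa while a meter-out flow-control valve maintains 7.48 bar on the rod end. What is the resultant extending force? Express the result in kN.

Cap-side area A_cap = π/4 × (18.7 cm)² = 274.6 cm^2
Rod-side annular area A_ann = π/4 × (18.7² − 11.8²) = 165.3 cm^2
Net thrust = P_cap·A_cap − P_rod·A_ann = 678.4 kN − 12.36 kN

F ≈ 666 kN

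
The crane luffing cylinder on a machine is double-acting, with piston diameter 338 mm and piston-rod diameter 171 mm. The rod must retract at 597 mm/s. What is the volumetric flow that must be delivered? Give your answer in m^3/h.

Q ≈ 143 m^3/h

Rod-side annular area A_ann = π/4 × (338² − 171²) = 66760 mm^2
Q = A × v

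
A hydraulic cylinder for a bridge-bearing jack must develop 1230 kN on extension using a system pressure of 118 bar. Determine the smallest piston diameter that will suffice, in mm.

Extension force acts on the full piston face: F = P × (π/4)D².
D = √(4F / (πP)) = √(4 × 1230 kN / (π × 118 bar))

D ≈ 364 mm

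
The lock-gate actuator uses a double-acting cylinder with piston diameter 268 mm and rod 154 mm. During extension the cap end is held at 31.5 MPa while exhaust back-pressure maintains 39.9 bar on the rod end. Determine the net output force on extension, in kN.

F ≈ 1630 kN

Cap-side area A_cap = π/4 × (268 mm)² = 56410 mm^2
Rod-side annular area A_ann = π/4 × (268² − 154²) = 37780 mm^2
Net thrust = P_cap·A_cap − P_rod·A_ann = 1777 kN − 150.8 kN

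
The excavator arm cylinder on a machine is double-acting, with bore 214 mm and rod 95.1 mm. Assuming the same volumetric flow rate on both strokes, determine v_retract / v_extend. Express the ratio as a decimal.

v_ret/v_ext ≈ 1.25

Cap-side area A_cap = π/4 × (214 mm)² = 35970 mm^2
Rod-side annular area A_ann = π/4 × (214² − 95.1²) = 28860 mm^2
For equal Q, v ∝ 1/A, so v_ret/v_ext = A_cap/A_ann.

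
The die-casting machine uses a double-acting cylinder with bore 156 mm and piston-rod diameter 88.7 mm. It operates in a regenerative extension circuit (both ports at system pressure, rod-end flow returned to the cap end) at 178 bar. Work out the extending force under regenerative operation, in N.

With equal pressure on both faces, forces on the annular region cancel; the net push is pressure × rod cross-section.
Rod cross-section A_rod = π/4 × (88.7 mm)² = 6179 mm^2
F = P × A_rod

F ≈ 1.10e5 N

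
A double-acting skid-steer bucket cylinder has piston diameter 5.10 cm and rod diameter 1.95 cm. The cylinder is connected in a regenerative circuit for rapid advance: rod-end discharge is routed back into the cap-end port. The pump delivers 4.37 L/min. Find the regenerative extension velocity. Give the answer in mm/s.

v ≈ 244 mm/s

In regeneration the rod-end outflow joins the pump flow into the cap end, so the net volume the pump must supply per unit advance equals the rod cross-section area.
Rod cross-section A_rod = π/4 × (1.95 cm)² = 2.986 cm^2
v = Q_pump / A_rod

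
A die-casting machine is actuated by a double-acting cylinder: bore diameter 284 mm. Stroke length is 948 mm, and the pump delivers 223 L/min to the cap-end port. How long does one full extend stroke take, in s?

Cap-side area A_cap = π/4 × (284 mm)² = 63350 mm^2
Swept volume V = A × L; t = V / Q = A·L / Q

t ≈ 16.2 s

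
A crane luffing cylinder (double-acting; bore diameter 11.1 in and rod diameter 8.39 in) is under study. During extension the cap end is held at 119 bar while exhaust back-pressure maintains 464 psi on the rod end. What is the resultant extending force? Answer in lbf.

F ≈ 1.48e5 lbf

Cap-side area A_cap = π/4 × (11.1 in)² = 96.77 in^2
Rod-side annular area A_ann = π/4 × (11.1² − 8.39²) = 41.48 in^2
Net thrust = P_cap·A_cap − P_rod·A_ann = 1.670e5 lbf − 19250 lbf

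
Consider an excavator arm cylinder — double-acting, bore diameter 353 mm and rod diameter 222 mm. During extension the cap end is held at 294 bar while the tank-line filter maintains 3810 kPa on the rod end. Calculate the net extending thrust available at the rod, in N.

Cap-side area A_cap = π/4 × (353 mm)² = 97870 mm^2
Rod-side annular area A_ann = π/4 × (353² − 222²) = 59160 mm^2
Net thrust = P_cap·A_cap − P_rod·A_ann = 2.877e6 N − 2.254e5 N

F ≈ 2.65e6 N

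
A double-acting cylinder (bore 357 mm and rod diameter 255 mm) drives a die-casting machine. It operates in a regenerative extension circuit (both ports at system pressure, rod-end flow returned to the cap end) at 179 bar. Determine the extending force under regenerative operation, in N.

With equal pressure on both faces, forces on the annular region cancel; the net push is pressure × rod cross-section.
Rod cross-section A_rod = π/4 × (255 mm)² = 51070 mm^2
F = P × A_rod

F ≈ 9.14e5 N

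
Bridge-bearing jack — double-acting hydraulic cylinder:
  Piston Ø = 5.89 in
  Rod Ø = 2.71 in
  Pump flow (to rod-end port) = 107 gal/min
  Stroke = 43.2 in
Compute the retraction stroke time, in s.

Rod-side annular area A_ann = π/4 × (5.89² − 2.71²) = 21.48 in^2
Swept volume V = A × L; t = V / Q = A·L / Q

t ≈ 2.25 s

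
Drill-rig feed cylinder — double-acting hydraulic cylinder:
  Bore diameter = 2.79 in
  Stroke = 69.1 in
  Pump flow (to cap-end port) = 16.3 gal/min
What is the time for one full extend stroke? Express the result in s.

t ≈ 6.73 s

Cap-side area A_cap = π/4 × (2.79 in)² = 6.114 in^2
Swept volume V = A × L; t = V / Q = A·L / Q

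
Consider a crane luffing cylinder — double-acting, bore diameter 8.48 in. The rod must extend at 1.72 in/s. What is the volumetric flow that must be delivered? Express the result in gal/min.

Cap-side area A_cap = π/4 × (8.48 in)² = 56.48 in^2
Q = A × v

Q ≈ 25.2 gal/min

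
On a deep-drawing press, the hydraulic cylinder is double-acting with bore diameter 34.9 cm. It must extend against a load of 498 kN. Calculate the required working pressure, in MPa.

Cap-side area A_cap = π/4 × (34.9 cm)² = 956.6 cm^2
P = F / A = 498 kN / A

P ≈ 5.21 MPa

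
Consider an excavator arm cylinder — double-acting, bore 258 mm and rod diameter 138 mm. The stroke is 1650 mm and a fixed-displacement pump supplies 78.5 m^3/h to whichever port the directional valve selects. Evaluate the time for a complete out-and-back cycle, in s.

t ≈ 6.78 s

Cap-side area A_cap = π/4 × (258 mm)² = 52280 mm^2
Rod-side annular area A_ann = π/4 × (258² − 138²) = 37320 mm^2
t_ext = A_cap·L/Q = 3.956 s
t_ret = A_ann·L/Q = 2.824 s
t_cycle = t_ext + t_ret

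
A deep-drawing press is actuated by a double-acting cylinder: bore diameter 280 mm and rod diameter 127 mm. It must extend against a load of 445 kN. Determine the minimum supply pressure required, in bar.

Cap-side area A_cap = π/4 × (280 mm)² = 61580 mm^2
P = F / A = 445 kN / A

P ≈ 72.3 bar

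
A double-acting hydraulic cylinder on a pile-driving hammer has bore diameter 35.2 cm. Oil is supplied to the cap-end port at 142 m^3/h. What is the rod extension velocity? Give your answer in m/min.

Cap-side area A_cap = π/4 × (35.2 cm)² = 973.1 cm^2
v = Q / A

v ≈ 24.3 m/min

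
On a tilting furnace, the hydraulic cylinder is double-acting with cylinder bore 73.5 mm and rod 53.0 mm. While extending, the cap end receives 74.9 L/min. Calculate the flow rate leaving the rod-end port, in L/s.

Q_out ≈ 0.599 L/s

Cap-side area A_cap = π/4 × (73.5 mm)² = 4243 mm^2
Rod-side annular area A_ann = π/4 × (73.5² − 53.0²) = 2037 mm^2
Piston speed v = Q_in/A_cap; rod-end outflow Q_out = v × A_ann = Q_in × A_ann/A_cap.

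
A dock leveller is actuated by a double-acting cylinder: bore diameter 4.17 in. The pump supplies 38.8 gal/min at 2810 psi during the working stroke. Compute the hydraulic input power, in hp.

Hydraulic power = P × Q

W ≈ 63.6 hp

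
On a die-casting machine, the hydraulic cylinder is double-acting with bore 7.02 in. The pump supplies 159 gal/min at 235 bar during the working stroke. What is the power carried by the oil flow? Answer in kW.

Hydraulic power = P × Q

W ≈ 236 kW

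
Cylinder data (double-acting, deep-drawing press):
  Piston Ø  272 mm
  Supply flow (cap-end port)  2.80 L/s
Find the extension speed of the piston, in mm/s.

v ≈ 48.2 mm/s

Cap-side area A_cap = π/4 × (272 mm)² = 58110 mm^2
v = Q / A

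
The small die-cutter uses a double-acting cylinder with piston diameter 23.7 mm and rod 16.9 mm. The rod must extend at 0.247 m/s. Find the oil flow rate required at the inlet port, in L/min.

Cap-side area A_cap = π/4 × (23.7 mm)² = 441.2 mm^2
Q = A × v

Q ≈ 6.54 L/min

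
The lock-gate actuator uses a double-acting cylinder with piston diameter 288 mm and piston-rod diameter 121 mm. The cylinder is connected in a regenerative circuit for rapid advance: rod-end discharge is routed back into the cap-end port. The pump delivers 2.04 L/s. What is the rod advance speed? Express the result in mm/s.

In regeneration the rod-end outflow joins the pump flow into the cap end, so the net volume the pump must supply per unit advance equals the rod cross-section area.
Rod cross-section A_rod = π/4 × (121 mm)² = 11500 mm^2
v = Q_pump / A_rod

v ≈ 177 mm/s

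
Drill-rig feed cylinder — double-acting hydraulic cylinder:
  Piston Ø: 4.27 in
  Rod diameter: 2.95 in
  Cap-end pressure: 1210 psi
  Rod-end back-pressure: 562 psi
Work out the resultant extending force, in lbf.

Cap-side area A_cap = π/4 × (4.27 in)² = 14.32 in^2
Rod-side annular area A_ann = π/4 × (4.27² − 2.95²) = 7.485 in^2
Net thrust = P_cap·A_cap − P_rod·A_ann = 17330 lbf − 4207 lbf

F ≈ 13100 lbf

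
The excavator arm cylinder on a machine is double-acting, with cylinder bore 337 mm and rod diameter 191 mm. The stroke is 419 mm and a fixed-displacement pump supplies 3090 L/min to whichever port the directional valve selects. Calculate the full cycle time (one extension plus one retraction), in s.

t ≈ 1.22 s

Cap-side area A_cap = π/4 × (337 mm)² = 89200 mm^2
Rod-side annular area A_ann = π/4 × (337² − 191²) = 60540 mm^2
t_ext = A_cap·L/Q = 0.7257 s
t_ret = A_ann·L/Q = 0.4926 s
t_cycle = t_ext + t_ret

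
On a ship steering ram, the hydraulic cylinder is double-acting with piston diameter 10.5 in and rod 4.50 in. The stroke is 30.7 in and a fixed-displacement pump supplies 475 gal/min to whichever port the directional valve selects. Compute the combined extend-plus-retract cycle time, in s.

t ≈ 2.64 s

Cap-side area A_cap = π/4 × (10.5 in)² = 86.59 in^2
Rod-side annular area A_ann = π/4 × (10.5² − 4.50²) = 70.69 in^2
t_ext = A_cap·L/Q = 1.454 s
t_ret = A_ann·L/Q = 1.187 s
t_cycle = t_ext + t_ret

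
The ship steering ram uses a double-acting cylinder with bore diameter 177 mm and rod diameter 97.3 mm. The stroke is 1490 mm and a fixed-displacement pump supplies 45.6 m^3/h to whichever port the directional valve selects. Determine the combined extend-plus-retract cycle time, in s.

t ≈ 4.91 s

Cap-side area A_cap = π/4 × (177 mm)² = 24610 mm^2
Rod-side annular area A_ann = π/4 × (177² − 97.3²) = 17170 mm^2
t_ext = A_cap·L/Q = 2.894 s
t_ret = A_ann·L/Q = 2.020 s
t_cycle = t_ext + t_ret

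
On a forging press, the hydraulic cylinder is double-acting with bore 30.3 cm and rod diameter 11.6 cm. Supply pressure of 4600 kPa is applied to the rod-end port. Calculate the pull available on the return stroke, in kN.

F ≈ 283 kN

Rod-side annular area A_ann = π/4 × (30.3² − 11.6²) = 615.4 cm^2
On retraction the pressure acts on the annular area (bore minus rod).
F = P × A_ann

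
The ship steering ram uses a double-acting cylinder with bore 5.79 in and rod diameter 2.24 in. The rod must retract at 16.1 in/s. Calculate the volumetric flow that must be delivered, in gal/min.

Rod-side annular area A_ann = π/4 × (5.79² − 2.24²) = 22.39 in^2
Q = A × v

Q ≈ 93.6 gal/min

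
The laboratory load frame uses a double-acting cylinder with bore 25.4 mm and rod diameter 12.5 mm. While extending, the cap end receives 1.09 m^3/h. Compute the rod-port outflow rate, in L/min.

Cap-side area A_cap = π/4 × (25.4 mm)² = 506.7 mm^2
Rod-side annular area A_ann = π/4 × (25.4² − 12.5²) = 384.0 mm^2
Piston speed v = Q_in/A_cap; rod-end outflow Q_out = v × A_ann = Q_in × A_ann/A_cap.

Q_out ≈ 13.8 L/min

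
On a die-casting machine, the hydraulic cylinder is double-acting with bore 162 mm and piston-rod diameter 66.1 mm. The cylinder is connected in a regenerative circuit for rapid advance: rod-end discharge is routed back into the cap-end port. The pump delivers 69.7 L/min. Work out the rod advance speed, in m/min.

In regeneration the rod-end outflow joins the pump flow into the cap end, so the net volume the pump must supply per unit advance equals the rod cross-section area.
Rod cross-section A_rod = π/4 × (66.1 mm)² = 3432 mm^2
v = Q_pump / A_rod

v ≈ 20.3 m/min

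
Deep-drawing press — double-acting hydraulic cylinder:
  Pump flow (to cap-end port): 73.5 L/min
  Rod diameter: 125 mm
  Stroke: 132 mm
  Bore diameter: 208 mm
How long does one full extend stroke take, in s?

t ≈ 3.66 s

Cap-side area A_cap = π/4 × (208 mm)² = 33980 mm^2
Swept volume V = A × L; t = V / Q = A·L / Q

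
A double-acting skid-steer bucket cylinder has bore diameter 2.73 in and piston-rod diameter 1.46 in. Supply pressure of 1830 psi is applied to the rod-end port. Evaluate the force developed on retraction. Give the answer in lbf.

F ≈ 7650 lbf

Rod-side annular area A_ann = π/4 × (2.73² − 1.46²) = 4.179 in^2
On retraction the pressure acts on the annular area (bore minus rod).
F = P × A_ann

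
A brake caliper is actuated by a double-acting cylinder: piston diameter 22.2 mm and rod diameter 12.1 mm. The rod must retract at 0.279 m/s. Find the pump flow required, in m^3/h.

Q ≈ 0.273 m^3/h

Rod-side annular area A_ann = π/4 × (22.2² − 12.1²) = 272.1 mm^2
Q = A × v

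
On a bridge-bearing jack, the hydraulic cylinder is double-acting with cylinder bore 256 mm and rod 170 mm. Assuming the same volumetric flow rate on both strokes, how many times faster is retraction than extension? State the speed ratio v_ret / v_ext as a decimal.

Cap-side area A_cap = π/4 × (256 mm)² = 51470 mm^2
Rod-side annular area A_ann = π/4 × (256² − 170²) = 28770 mm^2
For equal Q, v ∝ 1/A, so v_ret/v_ext = A_cap/A_ann.

v_ret/v_ext ≈ 1.79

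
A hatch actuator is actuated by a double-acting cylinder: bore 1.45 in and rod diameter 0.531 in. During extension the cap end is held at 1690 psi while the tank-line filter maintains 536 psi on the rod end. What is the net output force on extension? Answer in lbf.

F ≈ 2020 lbf

Cap-side area A_cap = π/4 × (1.45 in)² = 1.651 in^2
Rod-side annular area A_ann = π/4 × (1.45² − 0.531²) = 1.430 in^2
Net thrust = P_cap·A_cap − P_rod·A_ann = 2791 lbf − 766.4 lbf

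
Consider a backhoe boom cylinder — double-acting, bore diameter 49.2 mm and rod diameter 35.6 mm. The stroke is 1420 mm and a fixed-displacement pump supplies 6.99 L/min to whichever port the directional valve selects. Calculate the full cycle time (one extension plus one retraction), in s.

Cap-side area A_cap = π/4 × (49.2 mm)² = 1901 mm^2
Rod-side annular area A_ann = π/4 × (49.2² − 35.6²) = 905.8 mm^2
t_ext = A_cap·L/Q = 23.17 s
t_ret = A_ann·L/Q = 11.04 s
t_cycle = t_ext + t_ret

t ≈ 34.2 s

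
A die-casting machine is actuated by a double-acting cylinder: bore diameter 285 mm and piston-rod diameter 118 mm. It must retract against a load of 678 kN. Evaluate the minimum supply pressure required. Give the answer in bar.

Rod-side annular area A_ann = π/4 × (285² − 118²) = 52860 mm^2
Retraction: pressure acts on the annular area.
P = F / A = 678 kN / A

P ≈ 128 bar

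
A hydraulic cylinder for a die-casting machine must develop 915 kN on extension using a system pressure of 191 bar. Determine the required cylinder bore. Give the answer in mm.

D ≈ 247 mm

Extension force acts on the full piston face: F = P × (π/4)D².
D = √(4F / (πP)) = √(4 × 915 kN / (π × 191 bar))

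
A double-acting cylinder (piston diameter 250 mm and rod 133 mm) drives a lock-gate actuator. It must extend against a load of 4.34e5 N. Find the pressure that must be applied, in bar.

Cap-side area A_cap = π/4 × (250 mm)² = 49090 mm^2
P = F / A = 4.34e5 N / A

P ≈ 88.4 bar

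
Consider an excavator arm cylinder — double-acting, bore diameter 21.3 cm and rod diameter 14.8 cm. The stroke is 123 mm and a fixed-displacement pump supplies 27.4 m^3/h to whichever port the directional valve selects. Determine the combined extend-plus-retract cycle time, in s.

t ≈ 0.874 s

Cap-side area A_cap = π/4 × (21.3 cm)² = 356.3 cm^2
Rod-side annular area A_ann = π/4 × (21.3² − 14.8²) = 184.3 cm^2
t_ext = A_cap·L/Q = 0.5758 s
t_ret = A_ann·L/Q = 0.2978 s
t_cycle = t_ext + t_ret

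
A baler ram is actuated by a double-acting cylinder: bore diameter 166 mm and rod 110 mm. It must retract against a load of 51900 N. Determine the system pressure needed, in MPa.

P ≈ 4.28 MPa

Rod-side annular area A_ann = π/4 × (166² − 110²) = 12140 mm^2
Retraction: pressure acts on the annular area.
P = F / A = 51900 N / A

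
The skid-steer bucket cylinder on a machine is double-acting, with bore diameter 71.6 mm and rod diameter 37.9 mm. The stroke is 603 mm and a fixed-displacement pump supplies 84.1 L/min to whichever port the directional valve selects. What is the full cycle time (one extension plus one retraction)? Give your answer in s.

Cap-side area A_cap = π/4 × (71.6 mm)² = 4026 mm^2
Rod-side annular area A_ann = π/4 × (71.6² − 37.9²) = 2898 mm^2
t_ext = A_cap·L/Q = 1.732 s
t_ret = A_ann·L/Q = 1.247 s
t_cycle = t_ext + t_ret

t ≈ 2.98 s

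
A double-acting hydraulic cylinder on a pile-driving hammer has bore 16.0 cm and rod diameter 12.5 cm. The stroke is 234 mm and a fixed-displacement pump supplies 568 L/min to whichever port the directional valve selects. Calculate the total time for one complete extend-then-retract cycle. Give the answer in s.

t ≈ 0.691 s

Cap-side area A_cap = π/4 × (16.0 cm)² = 201.1 cm^2
Rod-side annular area A_ann = π/4 × (16.0² − 12.5²) = 78.34 cm^2
t_ext = A_cap·L/Q = 0.4970 s
t_ret = A_ann·L/Q = 0.1937 s
t_cycle = t_ext + t_ret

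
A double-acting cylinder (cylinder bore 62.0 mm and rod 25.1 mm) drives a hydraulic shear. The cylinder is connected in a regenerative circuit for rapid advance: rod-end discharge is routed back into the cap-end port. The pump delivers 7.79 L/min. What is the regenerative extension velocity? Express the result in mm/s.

v ≈ 262 mm/s

In regeneration the rod-end outflow joins the pump flow into the cap end, so the net volume the pump must supply per unit advance equals the rod cross-section area.
Rod cross-section A_rod = π/4 × (25.1 mm)² = 494.8 mm^2
v = Q_pump / A_rod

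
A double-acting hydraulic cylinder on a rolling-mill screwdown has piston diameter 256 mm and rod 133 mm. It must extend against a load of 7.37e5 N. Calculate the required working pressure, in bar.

Cap-side area A_cap = π/4 × (256 mm)² = 51470 mm^2
P = F / A = 7.37e5 N / A

P ≈ 143 bar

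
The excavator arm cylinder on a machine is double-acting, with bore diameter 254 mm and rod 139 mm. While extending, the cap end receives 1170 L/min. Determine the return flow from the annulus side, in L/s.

Q_out ≈ 13.7 L/s

Cap-side area A_cap = π/4 × (254 mm)² = 50670 mm^2
Rod-side annular area A_ann = π/4 × (254² − 139²) = 35500 mm^2
Piston speed v = Q_in/A_cap; rod-end outflow Q_out = v × A_ann = Q_in × A_ann/A_cap.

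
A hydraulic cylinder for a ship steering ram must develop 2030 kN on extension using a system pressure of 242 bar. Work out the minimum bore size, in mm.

Extension force acts on the full piston face: F = P × (π/4)D².
D = √(4F / (πP)) = √(4 × 2030 kN / (π × 242 bar))

D ≈ 327 mm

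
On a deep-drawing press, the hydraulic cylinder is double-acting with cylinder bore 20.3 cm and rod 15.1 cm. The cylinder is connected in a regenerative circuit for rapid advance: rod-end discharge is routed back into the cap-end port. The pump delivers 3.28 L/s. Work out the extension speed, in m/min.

In regeneration the rod-end outflow joins the pump flow into the cap end, so the net volume the pump must supply per unit advance equals the rod cross-section area.
Rod cross-section A_rod = π/4 × (15.1 cm)² = 179.1 cm^2
v = Q_pump / A_rod

v ≈ 11.0 m/min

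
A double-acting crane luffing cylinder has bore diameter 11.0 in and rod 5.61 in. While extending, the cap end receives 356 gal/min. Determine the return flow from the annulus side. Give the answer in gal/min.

Q_out ≈ 263 gal/min

Cap-side area A_cap = π/4 × (11.0 in)² = 95.03 in^2
Rod-side annular area A_ann = π/4 × (11.0² − 5.61²) = 70.32 in^2
Piston speed v = Q_in/A_cap; rod-end outflow Q_out = v × A_ann = Q_in × A_ann/A_cap.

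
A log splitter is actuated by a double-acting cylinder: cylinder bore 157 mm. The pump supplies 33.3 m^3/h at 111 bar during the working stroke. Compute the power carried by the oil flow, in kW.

W ≈ 103 kW

Hydraulic power = P × Q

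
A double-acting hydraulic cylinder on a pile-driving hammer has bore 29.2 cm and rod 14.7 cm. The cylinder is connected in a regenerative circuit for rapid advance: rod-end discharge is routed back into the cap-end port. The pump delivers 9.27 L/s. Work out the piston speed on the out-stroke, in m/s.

In regeneration the rod-end outflow joins the pump flow into the cap end, so the net volume the pump must supply per unit advance equals the rod cross-section area.
Rod cross-section A_rod = π/4 × (14.7 cm)² = 169.7 cm^2
v = Q_pump / A_rod

v ≈ 0.546 m/s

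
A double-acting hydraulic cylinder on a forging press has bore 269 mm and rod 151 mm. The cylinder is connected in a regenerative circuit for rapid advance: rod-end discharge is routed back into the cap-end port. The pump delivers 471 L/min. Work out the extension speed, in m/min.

v ≈ 26.3 m/min

In regeneration the rod-end outflow joins the pump flow into the cap end, so the net volume the pump must supply per unit advance equals the rod cross-section area.
Rod cross-section A_rod = π/4 × (151 mm)² = 17910 mm^2
v = Q_pump / A_rod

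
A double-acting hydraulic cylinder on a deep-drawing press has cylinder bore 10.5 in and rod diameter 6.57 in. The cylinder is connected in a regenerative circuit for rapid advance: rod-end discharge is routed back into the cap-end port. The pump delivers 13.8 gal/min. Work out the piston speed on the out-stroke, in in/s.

In regeneration the rod-end outflow joins the pump flow into the cap end, so the net volume the pump must supply per unit advance equals the rod cross-section area.
Rod cross-section A_rod = π/4 × (6.57 in)² = 33.90 in^2
v = Q_pump / A_rod

v ≈ 1.57 in/s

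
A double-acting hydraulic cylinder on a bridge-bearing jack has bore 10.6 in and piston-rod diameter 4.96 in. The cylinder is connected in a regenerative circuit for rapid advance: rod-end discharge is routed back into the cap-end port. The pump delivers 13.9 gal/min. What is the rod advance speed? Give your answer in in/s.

In regeneration the rod-end outflow joins the pump flow into the cap end, so the net volume the pump must supply per unit advance equals the rod cross-section area.
Rod cross-section A_rod = π/4 × (4.96 in)² = 19.32 in^2
v = Q_pump / A_rod

v ≈ 2.77 in/s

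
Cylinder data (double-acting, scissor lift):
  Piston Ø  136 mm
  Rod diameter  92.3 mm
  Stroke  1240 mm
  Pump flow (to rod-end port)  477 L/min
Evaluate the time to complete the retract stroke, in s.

Rod-side annular area A_ann = π/4 × (136² − 92.3²) = 7836 mm^2
Swept volume V = A × L; t = V / Q = A·L / Q

t ≈ 1.22 s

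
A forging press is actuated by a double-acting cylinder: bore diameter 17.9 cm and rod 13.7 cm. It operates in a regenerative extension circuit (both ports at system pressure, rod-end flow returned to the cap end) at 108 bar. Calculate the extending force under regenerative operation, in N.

F ≈ 1.59e5 N

With equal pressure on both faces, forces on the annular region cancel; the net push is pressure × rod cross-section.
Rod cross-section A_rod = π/4 × (13.7 cm)² = 147.4 cm^2
F = P × A_rod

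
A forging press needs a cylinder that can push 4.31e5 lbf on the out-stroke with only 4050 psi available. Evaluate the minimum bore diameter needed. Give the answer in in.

Extension force acts on the full piston face: F = P × (π/4)D².
D = √(4F / (πP)) = √(4 × 4.31e5 lbf / (π × 4050 psi))

D ≈ 11.6 in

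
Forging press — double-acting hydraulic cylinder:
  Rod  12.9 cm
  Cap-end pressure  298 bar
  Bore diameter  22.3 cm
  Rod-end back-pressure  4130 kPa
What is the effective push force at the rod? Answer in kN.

Cap-side area A_cap = π/4 × (22.3 cm)² = 390.6 cm^2
Rod-side annular area A_ann = π/4 × (22.3² − 12.9²) = 259.9 cm^2
Net thrust = P_cap·A_cap − P_rod·A_ann = 1164 kN − 107.3 kN

F ≈ 1060 kN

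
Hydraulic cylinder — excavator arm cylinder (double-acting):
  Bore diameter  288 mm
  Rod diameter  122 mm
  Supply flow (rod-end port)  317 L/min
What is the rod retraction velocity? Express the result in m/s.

v ≈ 0.0988 m/s

Rod-side annular area A_ann = π/4 × (288² − 122²) = 53450 mm^2
Flow into the rod-end port fills the annular volume.
v = Q / A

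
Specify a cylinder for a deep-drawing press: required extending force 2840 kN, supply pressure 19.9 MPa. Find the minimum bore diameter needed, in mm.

D ≈ 426 mm

Extension force acts on the full piston face: F = P × (π/4)D².
D = √(4F / (πP)) = √(4 × 2840 kN / (π × 19.9 MPa))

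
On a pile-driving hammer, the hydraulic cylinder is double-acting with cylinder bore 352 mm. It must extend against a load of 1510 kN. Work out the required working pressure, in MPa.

P ≈ 15.5 MPa

Cap-side area A_cap = π/4 × (352 mm)² = 97310 mm^2
P = F / A = 1510 kN / A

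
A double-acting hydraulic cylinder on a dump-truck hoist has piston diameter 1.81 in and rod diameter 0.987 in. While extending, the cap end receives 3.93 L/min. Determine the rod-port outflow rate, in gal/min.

Q_out ≈ 0.729 gal/min

Cap-side area A_cap = π/4 × (1.81 in)² = 2.573 in^2
Rod-side annular area A_ann = π/4 × (1.81² − 0.987²) = 1.808 in^2
Piston speed v = Q_in/A_cap; rod-end outflow Q_out = v × A_ann = Q_in × A_ann/A_cap.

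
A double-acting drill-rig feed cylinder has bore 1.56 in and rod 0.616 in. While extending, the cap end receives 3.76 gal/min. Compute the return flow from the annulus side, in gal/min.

Q_out ≈ 3.17 gal/min

Cap-side area A_cap = π/4 × (1.56 in)² = 1.911 in^2
Rod-side annular area A_ann = π/4 × (1.56² − 0.616²) = 1.613 in^2
Piston speed v = Q_in/A_cap; rod-end outflow Q_out = v × A_ann = Q_in × A_ann/A_cap.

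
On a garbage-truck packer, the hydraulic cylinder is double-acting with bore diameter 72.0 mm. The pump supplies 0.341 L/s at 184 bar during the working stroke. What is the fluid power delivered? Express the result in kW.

W ≈ 6.27 kW

Hydraulic power = P × Q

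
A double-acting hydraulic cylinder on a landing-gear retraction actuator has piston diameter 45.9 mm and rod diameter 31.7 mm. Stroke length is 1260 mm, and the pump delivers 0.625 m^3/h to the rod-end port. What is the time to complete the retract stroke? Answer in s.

Rod-side annular area A_ann = π/4 × (45.9² − 31.7²) = 865.4 mm^2
Swept volume V = A × L; t = V / Q = A·L / Q

t ≈ 6.28 s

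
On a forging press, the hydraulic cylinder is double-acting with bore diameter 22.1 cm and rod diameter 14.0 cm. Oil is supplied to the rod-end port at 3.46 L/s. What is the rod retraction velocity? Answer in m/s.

v ≈ 0.151 m/s

Rod-side annular area A_ann = π/4 × (22.1² − 14.0²) = 229.7 cm^2
Flow into the rod-end port fills the annular volume.
v = Q / A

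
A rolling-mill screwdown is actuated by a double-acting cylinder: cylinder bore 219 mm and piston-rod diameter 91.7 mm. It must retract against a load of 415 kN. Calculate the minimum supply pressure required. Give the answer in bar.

Rod-side annular area A_ann = π/4 × (219² − 91.7²) = 31060 mm^2
Retraction: pressure acts on the annular area.
P = F / A = 415 kN / A

P ≈ 134 bar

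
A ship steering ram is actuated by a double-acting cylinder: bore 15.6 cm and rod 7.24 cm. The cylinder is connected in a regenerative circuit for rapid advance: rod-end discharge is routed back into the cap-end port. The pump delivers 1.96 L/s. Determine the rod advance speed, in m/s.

In regeneration the rod-end outflow joins the pump flow into the cap end, so the net volume the pump must supply per unit advance equals the rod cross-section area.
Rod cross-section A_rod = π/4 × (7.24 cm)² = 41.17 cm^2
v = Q_pump / A_rod

v ≈ 0.476 m/s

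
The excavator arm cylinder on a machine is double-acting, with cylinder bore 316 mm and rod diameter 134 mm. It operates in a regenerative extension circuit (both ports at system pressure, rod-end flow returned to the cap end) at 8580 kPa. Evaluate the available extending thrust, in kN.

With equal pressure on both faces, forces on the annular region cancel; the net push is pressure × rod cross-section.
Rod cross-section A_rod = π/4 × (134 mm)² = 14100 mm^2
F = P × A_rod

F ≈ 121 kN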